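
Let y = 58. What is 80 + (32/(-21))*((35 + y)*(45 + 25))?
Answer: -9840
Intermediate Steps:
80 + (32/(-21))*((35 + y)*(45 + 25)) = 80 + (32/(-21))*((35 + 58)*(45 + 25)) = 80 + (32*(-1/21))*(93*70) = 80 - 32/21*6510 = 80 - 9920 = -9840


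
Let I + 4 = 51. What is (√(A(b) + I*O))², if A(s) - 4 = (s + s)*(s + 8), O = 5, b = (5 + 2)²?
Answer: 5825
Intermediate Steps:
b = 49 (b = 7² = 49)
A(s) = 4 + 2*s*(8 + s) (A(s) = 4 + (s + s)*(s + 8) = 4 + (2*s)*(8 + s) = 4 + 2*s*(8 + s))
I = 47 (I = -4 + 51 = 47)
(√(A(b) + I*O))² = (√((4 + 2*49² + 16*49) + 47*5))² = (√((4 + 2*2401 + 784) + 235))² = (√((4 + 4802 + 784) + 235))² = (√(5590 + 235))² = (√5825)² = (5*√233)² = 5825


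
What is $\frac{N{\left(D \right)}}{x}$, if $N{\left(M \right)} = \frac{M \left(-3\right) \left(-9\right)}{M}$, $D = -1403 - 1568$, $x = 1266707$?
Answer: $\frac{27}{1266707} \approx 2.1315 \cdot 10^{-5}$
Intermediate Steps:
$D = -2971$ ($D = -1403 - 1568 = -2971$)
$N{\left(M \right)} = 27$ ($N{\left(M \right)} = \frac{- 3 M \left(-9\right)}{M} = \frac{27 M}{M} = 27$)
$\frac{N{\left(D \right)}}{x} = \frac{27}{1266707}$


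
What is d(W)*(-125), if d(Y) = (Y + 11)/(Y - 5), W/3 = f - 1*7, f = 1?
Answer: -875/23 ≈ -38.043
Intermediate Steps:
W = -18 (W = 3*(1 - 1*7) = 3*(1 - 7) = 3*(-6) = -18)
d(Y) = (11 + Y)/(-5 + Y)
d(W)*(-125) = ((11 - 18)/(-5 - 18))*(-125) = (-7/(-23))*(-125) = -1/23*(-7)*(-125) = (7/23)*(-125) = -875/23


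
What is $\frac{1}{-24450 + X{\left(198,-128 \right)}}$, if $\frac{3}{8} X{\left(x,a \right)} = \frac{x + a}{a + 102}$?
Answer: $- \frac{39}{953830} \approx -4.0888 \cdot 10^{-5}$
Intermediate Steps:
$X{\left(x,a \right)} = \frac{8 \left(a + x\right)}{3 \left(102 + a\right)}$ ($X{\left(x,a \right)} = \frac{8 \frac{x + a}{a + 102}}{3} = \frac{8 \frac{a + x}{102 + a}}{3} = \frac{8 \left(a + x\right)}{3 \left(102 + a\right)}$)
$\frac{1}{-24450 + X{\left(198,-128 \right)}} = \frac{1}{-24450 + \frac{8 \left(-128 + 198\right)}{3 \left(102 - 128\right)}} = \frac{1}{-24450 + \frac{8}{3} \frac{1}{-26} \cdot 70} = \frac{1}{-24450 + \frac{8}{3} \left(- \frac{1}{26}\right) 70} = \frac{1}{-24450 - \frac{280}{39}} = \frac{1}{- \frac{953830}{39}} = - \frac{39}{953830}$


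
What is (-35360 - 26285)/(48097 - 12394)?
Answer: -61645/35703 ≈ -1.7266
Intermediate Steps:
(-35360 - 26285)/(48097 - 12394) = -61645/35703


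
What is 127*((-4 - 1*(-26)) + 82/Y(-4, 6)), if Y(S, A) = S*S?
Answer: 27559/8 ≈ 3444.9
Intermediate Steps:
Y(S, A) = S²
127*((-4 - 1*(-26)) + 82/Y(-4, 6)) = 127*((-4 - 1*(-26)) + 82/((-4)²)) = 127*((-4 + 26) + 82/16) = 127*(22 + 82*(1/16)) = 127*(22 + 41/8) = 127*(217/8) = 27559/8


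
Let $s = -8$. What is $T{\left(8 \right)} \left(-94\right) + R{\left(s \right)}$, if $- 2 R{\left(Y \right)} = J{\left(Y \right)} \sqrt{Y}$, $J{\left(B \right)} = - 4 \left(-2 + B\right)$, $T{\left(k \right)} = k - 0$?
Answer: $-752 - 40 i \sqrt{2} \approx -752.0 - 56.569 i$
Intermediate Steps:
$T{\left(k \right)} = k$ ($T{\left(k \right)} = k + 0 = k$)
$J{\left(B \right)} = 8 - 4 B$
$R{\left(Y \right)} = - \frac{\sqrt{Y} \left(8 - 4 Y\right)}{2}$ ($R{\left(Y \right)} = - \frac{\left(8 - 4 Y\right) \sqrt{Y}}{2} = - \frac{\sqrt{Y} \left(8 - 4 Y\right)}{2}$)
$T{\left(8 \right)} \left(-94\right) + R{\left(s \right)} = 8 \left(-94\right) + 2 \sqrt{-8} \left(-2 - 8\right) = -752 + 2 \cdot 2 i \sqrt{2} \left(-10\right) = -752 - 40 i \sqrt{2}$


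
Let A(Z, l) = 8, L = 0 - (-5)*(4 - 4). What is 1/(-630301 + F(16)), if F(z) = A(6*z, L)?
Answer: -1/630293 ≈ -1.5866e-6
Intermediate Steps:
L = 0 (L = 0 - (-5)*0 = 0 - 1*0 = 0 + 0 = 0)
F(z) = 8
1/(-630301 + F(16)) = 1/(-630301 + 8) = 1/(-630293) = -1/630293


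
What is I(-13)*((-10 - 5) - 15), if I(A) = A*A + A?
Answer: -4680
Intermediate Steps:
I(A) = A + A² (I(A) = A² + A = A + A²)
I(-13)*((-10 - 5) - 15) = (-13*(1 - 13))*((-10 - 5) - 15) = (-13*(-12))*(-15 - 15) = 156*(-30) = -4680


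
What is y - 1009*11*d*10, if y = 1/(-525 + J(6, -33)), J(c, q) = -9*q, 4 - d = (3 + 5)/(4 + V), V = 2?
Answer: -67481921/228 ≈ -2.9597e+5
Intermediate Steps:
d = 8/3 (d = 4 - (3 + 5)/(4 + 2) = 4 - 8/6 = 4 - 1*4/3 = 4 - 4/3 = 8/3 ≈ 2.6667)
y = -1/228 (y = 1/(-525 - 9*(-33)) = 1/(-525 + 297) = 1/(-228) = -1/228 ≈ -0.0043860)
y - 1009*11*d*10 = -1/228 - 1009*11*(8/3)*10 = -1/228 - 88792*10/3 = -1/228 - 1009*880/3 = -1/228 - 887920/3 = -67481921/228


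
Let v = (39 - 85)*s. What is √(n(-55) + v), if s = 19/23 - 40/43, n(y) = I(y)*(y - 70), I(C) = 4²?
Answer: I*√3689142/43 ≈ 44.668*I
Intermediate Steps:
I(C) = 16
n(y) = -1120 + 16*y (n(y) = 16*(y - 70) = 16*(-70 + y) = -1120 + 16*y)
s = -103/989 (s = 19*(1/23) - 40*1/43 = 19/23 - 40/43 = -103/989 ≈ -0.10415)
v = 206/43 (v = (39 - 85)*(-103/989) = -46*(-103/989) = 206/43 ≈ 4.7907)
√(n(-55) + v) = √((-1120 + 16*(-55)) + 206/43) = √((-1120 - 880) + 206/43) = √(-2000 + 206/43) = √(-85794/43) = I*√3689142/43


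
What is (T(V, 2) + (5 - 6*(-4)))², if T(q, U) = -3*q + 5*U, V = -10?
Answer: 4761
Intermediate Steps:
(T(V, 2) + (5 - 6*(-4)))² = ((-3*(-10) + 5*2) + (5 - 6*(-4)))² = ((30 + 10) + (5 + 24))² = (40 + 29)² = 69² = 4761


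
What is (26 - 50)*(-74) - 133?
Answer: 1643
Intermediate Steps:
(26 - 50)*(-74) - 133 = -24*(-74) - 133 = 1776 - 133 = 1643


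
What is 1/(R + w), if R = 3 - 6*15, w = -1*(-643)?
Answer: 1/556 ≈ 0.0017986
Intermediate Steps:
w = 643
R = -87 (R = 3 - 90 = -87)
1/(R + w) = 1/(-87 + 643) = 1/556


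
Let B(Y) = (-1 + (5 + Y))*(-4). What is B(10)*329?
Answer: -18424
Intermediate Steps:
B(Y) = -16 - 4*Y (B(Y) = (4 + Y)*(-4) = -16 - 4*Y)
B(10)*329 = (-16 - 4*10)*329 = (-16 - 40)*329 = -56*329 = -18424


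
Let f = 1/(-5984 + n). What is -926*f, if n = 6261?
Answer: -926/277 ≈ -3.3430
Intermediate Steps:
f = 1/277 (f = 1/(-5984 + 6261) = 1/277 ≈ 0.0036101)
-926*f = -926*1/277 = -926/277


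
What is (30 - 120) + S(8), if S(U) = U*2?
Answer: -74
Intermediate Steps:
S(U) = 2*U
(30 - 120) + S(8) = (30 - 120) + 2*8 = -90 + 16 = -74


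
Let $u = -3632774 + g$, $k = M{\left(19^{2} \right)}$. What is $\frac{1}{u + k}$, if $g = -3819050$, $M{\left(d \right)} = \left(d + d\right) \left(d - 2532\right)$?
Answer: $- \frac{1}{9019286} \approx -1.1087 \cdot 10^{-7}$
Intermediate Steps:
$M{\left(d \right)} = 2 d \left(-2532 + d\right)$
$k = -1567462$ ($k = 2 \cdot 19^{2} \left(-2532 + 19^{2}\right) = 2 \cdot 361 \left(-2532 + 361\right) = 2 \cdot 361 \left(-2171\right) = -1567462$)
$u = -7451824$ ($u = -3632774 - 3819050 = -7451824$)
$\frac{1}{u + k} = \frac{1}{-7451824 - 1567462} = \frac{1}{-9019286} = - \frac{1}{9019286}$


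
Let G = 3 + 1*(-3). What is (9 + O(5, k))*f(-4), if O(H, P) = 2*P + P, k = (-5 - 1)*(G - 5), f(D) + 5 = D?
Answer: -891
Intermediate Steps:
G = 0 (G = 3 - 3 = 0)
f(D) = -5 + D
k = 30 (k = (-5 - 1)*(0 - 5) = -6*(-5) = 30)
O(H, P) = 3*P
(9 + O(5, k))*f(-4) = (9 + 3*30)*(-5 - 4) = (9 + 90)*(-9) = 99*(-9) = -891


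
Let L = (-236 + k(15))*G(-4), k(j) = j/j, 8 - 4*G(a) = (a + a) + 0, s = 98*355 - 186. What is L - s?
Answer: -35544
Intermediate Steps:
s = 34604 (s = 34790 - 186 = 34604)
G(a) = 2 - a/2 (G(a) = 2 - ((a + a) + 0)/4 = 2 - (2*a + 0)/4 = 2 - a/2)
k(j) = 1
L = -940 (L = (-236 + 1)*(2 - ½*(-4)) = -235*(2 + 2) = -235*4 = -940)
L - s = -940 - 1*34604 = -940 - 34604 = -35544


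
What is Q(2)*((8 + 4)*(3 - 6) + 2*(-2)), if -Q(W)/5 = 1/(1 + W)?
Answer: 200/3 ≈ 66.667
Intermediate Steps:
Q(W) = -5/(1 + W)
Q(2)*((8 + 4)*(3 - 6) + 2*(-2)) = (-5/(1 + 2))*((8 + 4)*(3 - 6) + 2*(-2)) = (-5/3)*(12*(-3) - 4) = (-5*1/3)*(-36 - 4) = -5/3*(-40) = 200/3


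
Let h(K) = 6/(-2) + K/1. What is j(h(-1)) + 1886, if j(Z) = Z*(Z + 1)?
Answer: 1898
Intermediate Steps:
h(K) = -3 + K (h(K) = 6*(-½) + K*1 = -3 + K)
j(Z) = Z*(1 + Z)
j(h(-1)) + 1886 = (-3 - 1)*(1 + (-3 - 1)) + 1886 = -4*(1 - 4) + 1886 = -4*(-3) + 1886 = 12 + 1886 = 1898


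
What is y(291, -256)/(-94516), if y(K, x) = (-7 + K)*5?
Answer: -355/23629 ≈ -0.015024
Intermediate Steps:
y(K, x) = -35 + 5*K
y(291, -256)/(-94516) = (-35 + 5*291)/(-94516) = (-35 + 1455)*(-1/94516) = 1420*(-1/94516) = -355/23629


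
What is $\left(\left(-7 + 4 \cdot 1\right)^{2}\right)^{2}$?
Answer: $81$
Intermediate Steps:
$\left(\left(-7 + 4 \cdot 1\right)^{2}\right)^{2} = \left(\left(-7 + 4\right)^{2}\right)^{2} = \left(\left(-3\right)^{2}\right)^{2} = 9^{2} = 81$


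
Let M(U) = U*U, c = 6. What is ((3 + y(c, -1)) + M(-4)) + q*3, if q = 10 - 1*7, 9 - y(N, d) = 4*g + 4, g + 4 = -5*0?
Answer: 49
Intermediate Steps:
g = -4 (g = -4 - 5*0 = -4 + 0 = -4)
M(U) = U**2
y(N, d) = 21 (y(N, d) = 9 - (4*(-4) + 4) = 9 - (-16 + 4) = 9 - 1*(-12) = 9 + 12 = 21)
q = 3 (q = 10 - 7 = 3)
((3 + y(c, -1)) + M(-4)) + q*3 = ((3 + 21) + (-4)**2) + 3*3 = (24 + 16) + 9 = 40 + 9 = 49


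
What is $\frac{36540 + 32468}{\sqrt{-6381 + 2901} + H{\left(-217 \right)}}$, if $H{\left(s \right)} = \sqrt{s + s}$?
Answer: $- \frac{69008 i}{\sqrt{434} + 2 \sqrt{870}} \approx - 864.5 i$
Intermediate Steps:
$H{\left(s \right)} = \sqrt{2} \sqrt{s}$ ($H{\left(s \right)} = \sqrt{2 s} = \sqrt{2} \sqrt{s}$)
$\frac{36540 + 32468}{\sqrt{-6381 + 2901} + H{\left(-217 \right)}} = \frac{36540 + 32468}{\sqrt{-6381 + 2901} + \sqrt{2} \sqrt{-217}} = \frac{69008}{\sqrt{-3480} + \sqrt{2} i \sqrt{217}} = \frac{69008}{2 i \sqrt{870} + i \sqrt{434}} = \frac{69008}{i \sqrt{434} + 2 i \sqrt{870}}$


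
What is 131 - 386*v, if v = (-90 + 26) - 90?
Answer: 59575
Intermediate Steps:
v = -154 (v = -64 - 90 = -154)
131 - 386*v = 131 - 386*(-154) = 131 + 59444 = 59575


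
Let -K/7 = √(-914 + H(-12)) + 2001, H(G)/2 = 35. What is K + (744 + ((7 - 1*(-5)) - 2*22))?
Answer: -13295 - 14*I*√211 ≈ -13295.0 - 203.36*I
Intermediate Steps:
H(G) = 70 (H(G) = 2*35 = 70)
K = -14007 - 14*I*√211 (K = -7*(√(-914 + 70) + 2001) = -7*(√(-844) + 2001) = -7*(2*I*√211 + 2001) = -7*(2001 + 2*I*√211) = -14007 - 14*I*√211 ≈ -14007.0 - 203.36*I)
K + (744 + ((7 - 1*(-5)) - 2*22)) = (-14007 - 14*I*√211) + (744 + ((7 - 1*(-5)) - 2*22)) = (-14007 - 14*I*√211) + (744 + ((7 + 5) - 44)) = (-14007 - 14*I*√211) + (744 + (12 - 44)) = (-14007 - 14*I*√211) + (744 - 32) = (-14007 - 14*I*√211) + 712 = -13295 - 14*I*√211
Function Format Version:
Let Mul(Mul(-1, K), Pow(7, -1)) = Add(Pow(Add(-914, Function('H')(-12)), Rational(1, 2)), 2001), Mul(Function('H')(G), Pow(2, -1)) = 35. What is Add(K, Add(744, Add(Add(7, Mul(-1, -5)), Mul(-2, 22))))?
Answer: Add(-13295, Mul(-14, I, Pow(211, Rational(1, 2)))) ≈ Add(-13295., Mul(-203.36, I))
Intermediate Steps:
Function('H')(G) = 70 (Function('H')(G) = Mul(2, 35) = 70)
K = Add(-14007, Mul(-14, I, Pow(211, Rational(1, 2)))) (K = Mul(-7, Add(Pow(Add(-914, 70), Rational(1, 2)), 2001)) = Mul(-7, Add(Pow(-844, Rational(1, 2)), 2001)) = Mul(-7, Add(Mul(2, I, Pow(211, Rational(1, 2))), 2001)) = Mul(-7, Add(2001, Mul(2, I, Pow(211, Rational(1, 2))))) = Add(-14007, Mul(-14, I, Pow(211, Rational(1, 2)))) ≈ Add(-14007., Mul(-203.36, I)))
Add(K, Add(744, Add(Add(7, Mul(-1, -5)), Mul(-2, 22)))) = Add(Add(-14007, Mul(-14, I, Pow(211, Rational(1, 2)))), Add(744, Add(Add(7, Mul(-1, -5)), Mul(-2, 22)))) = Add(Add(-14007, Mul(-14, I, Pow(211, Rational(1, 2)))), Add(744, Add(Add(7, 5), -44))) = Add(Add(-14007, Mul(-14, I, Pow(211, Rational(1, 2)))), Add(744, Add(12, -44))) = Add(Add(-14007, Mul(-14, I, Pow(211, Rational(1, 2)))), Add(744, -32)) = Add(Add(-14007, Mul(-14, I, Pow(211, Rational(1, 2)))), 712) = Add(-13295, Mul(-14, I, Pow(211, Rational(1, 2))))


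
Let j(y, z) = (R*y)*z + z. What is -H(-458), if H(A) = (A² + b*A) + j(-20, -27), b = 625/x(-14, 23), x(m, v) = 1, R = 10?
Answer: 71113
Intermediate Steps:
j(y, z) = z + 10*y*z (j(y, z) = (10*y)*z + z = 10*y*z + z = z + 10*y*z)
b = 625 (b = 625/1 = 625*1 = 625)
H(A) = 5373 + A² + 625*A (H(A) = (A² + 625*A) - 27*(1 + 10*(-20)) = (A² + 625*A) - 27*(1 - 200) = (A² + 625*A) - 27*(-199) = (A² + 625*A) + 5373 = 5373 + A² + 625*A)
-H(-458) = -(5373 + (-458)² + 625*(-458)) = -(5373 + 209764 - 286250) = -1*(-71113) = 71113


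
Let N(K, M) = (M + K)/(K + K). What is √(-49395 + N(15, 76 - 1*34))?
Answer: I*√4939310/10 ≈ 222.25*I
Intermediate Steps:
N(K, M) = (K + M)/(2*K) (N(K, M) = (K + M)/((2*K)) = (K + M)*(1/(2*K)) = (K + M)/(2*K))
√(-49395 + N(15, 76 - 1*34)) = √(-49395 + (½)*(15 + (76 - 1*34))/15) = √(-49395 + (½)*(1/15)*(15 + (76 - 34))) = √(-49395 + (½)*(1/15)*(15 + 42)) = √(-49395 + (½)*(1/15)*57) = √(-49395 + 19/10) = √(-493931/10) = I*√4939310/10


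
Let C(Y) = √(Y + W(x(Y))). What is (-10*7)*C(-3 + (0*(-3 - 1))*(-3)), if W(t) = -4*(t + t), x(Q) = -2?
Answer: -70*√13 ≈ -252.39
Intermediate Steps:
W(t) = -8*t
C(Y) = √(16 + Y) (C(Y) = √(Y - 8*(-2)) = √(Y + 16) = √(16 + Y))
(-10*7)*C(-3 + (0*(-3 - 1))*(-3)) = (-10*7)*√(16 + (-3 + (0*(-3 - 1))*(-3))) = -70*√(16 + (-3 + (0*(-4))*(-3))) = -70*√(16 + (-3 + 0*(-3))) = -70*√(16 + (-3 + 0)) = -70*√(16 - 3) = -70*√13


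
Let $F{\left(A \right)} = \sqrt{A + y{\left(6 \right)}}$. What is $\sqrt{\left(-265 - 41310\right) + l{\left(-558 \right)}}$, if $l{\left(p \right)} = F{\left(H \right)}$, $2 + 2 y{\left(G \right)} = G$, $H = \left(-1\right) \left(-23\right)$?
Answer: $i \sqrt{41570} \approx 203.89 i$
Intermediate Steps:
$H = 23$
$y{\left(G \right)} = -1 + \frac{G}{2}$
$F{\left(A \right)} = \sqrt{2 + A}$ ($F{\left(A \right)} = \sqrt{A + \left(-1 + \frac{1}{2} \cdot 6\right)} = \sqrt{A + \left(-1 + 3\right)} = \sqrt{A + 2} = \sqrt{2 + A}$)
$l{\left(p \right)} = 5$ ($l{\left(p \right)} = \sqrt{2 + 23} = \sqrt{25} = 5$)
$\sqrt{\left(-265 - 41310\right) + l{\left(-558 \right)}} = \sqrt{\left(-265 - 41310\right) + 5} = \sqrt{-41575 + 5} = \sqrt{-41570} = i \sqrt{41570}$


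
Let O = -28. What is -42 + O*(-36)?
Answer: 966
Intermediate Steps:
-42 + O*(-36) = -42 - 28*(-36) = -42 + 1008 = 966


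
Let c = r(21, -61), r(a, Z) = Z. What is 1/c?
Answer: -1/61 ≈ -0.016393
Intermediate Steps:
c = -61
1/c = 1/(-61) = -1/61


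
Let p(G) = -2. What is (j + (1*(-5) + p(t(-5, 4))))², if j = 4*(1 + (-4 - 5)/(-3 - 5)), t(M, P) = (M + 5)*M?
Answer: 9/4 ≈ 2.2500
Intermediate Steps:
t(M, P) = M*(5 + M) (t(M, P) = (5 + M)*M = M*(5 + M))
j = 17/2 (j = 4*(1 - 9/(-8)) = 4*(1 - 9*(-⅛)) = 4*(1 + 9/8) = 4*(17/8) = 17/2 ≈ 8.5000)
(j + (1*(-5) + p(t(-5, 4))))² = (17/2 + (1*(-5) - 2))² = (17/2 + (-5 - 2))² = (17/2 - 7)² = (3/2)² = 9/4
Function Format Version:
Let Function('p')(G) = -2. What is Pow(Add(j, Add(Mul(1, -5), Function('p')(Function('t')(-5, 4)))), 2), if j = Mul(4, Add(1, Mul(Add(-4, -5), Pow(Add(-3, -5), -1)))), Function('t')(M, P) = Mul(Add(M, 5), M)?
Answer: Rational(9, 4) ≈ 2.2500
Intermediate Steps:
Function('t')(M, P) = Mul(M, Add(5, M)) (Function('t')(M, P) = Mul(Add(5, M), M) = Mul(M, Add(5, M)))
j = Rational(17, 2) (j = Mul(4, Add(1, Mul(-9, Pow(-8, -1)))) = Mul(4, Add(1, Mul(-9, Rational(-1, 8)))) = Mul(4, Add(1, Rational(9, 8))) = Mul(4, Rational(17, 8)) = Rational(17, 2) ≈ 8.5000)
Pow(Add(j, Add(Mul(1, -5), Function('p')(Function('t')(-5, 4)))), 2) = Pow(Add(Rational(17, 2), Add(Mul(1, -5), -2)), 2) = Pow(Add(Rational(17, 2), Add(-5, -2)), 2) = Pow(Add(Rational(17, 2), -7), 2) = Pow(Rational(3, 2), 2) = Rational(9, 4)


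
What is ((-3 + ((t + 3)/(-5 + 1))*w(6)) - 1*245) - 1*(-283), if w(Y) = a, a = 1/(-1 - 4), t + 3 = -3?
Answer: 697/20 ≈ 34.850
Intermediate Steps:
t = -6 (t = -3 - 3 = -6)
a = -⅕ (a = 1/(-5) = -⅕ ≈ -0.20000)
w(Y) = -⅕
((-3 + ((t + 3)/(-5 + 1))*w(6)) - 1*245) - 1*(-283) = ((-3 + ((-6 + 3)/(-5 + 1))*(-⅕)) - 1*245) - 1*(-283) = ((-3 - 3/(-4)*(-⅕)) - 245) + 283 = ((-3 - 3*(-¼)*(-⅕)) - 245) + 283 = ((-3 + (¾)*(-⅕)) - 245) + 283 = ((-3 - 3/20) - 245) + 283 = (-63/20 - 245) + 283 = -4963/20 + 283 = 697/20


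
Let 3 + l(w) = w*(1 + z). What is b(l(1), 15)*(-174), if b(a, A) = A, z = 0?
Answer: -2610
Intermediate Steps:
l(w) = -3 + w (l(w) = -3 + w*(1 + 0) = -3 + w*1 = -3 + w)
b(l(1), 15)*(-174) = 15*(-174) = -2610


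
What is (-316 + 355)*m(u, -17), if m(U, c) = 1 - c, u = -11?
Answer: 702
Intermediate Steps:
(-316 + 355)*m(u, -17) = (-316 + 355)*(1 - 1*(-17)) = 39*(1 + 17) = 39*18 = 702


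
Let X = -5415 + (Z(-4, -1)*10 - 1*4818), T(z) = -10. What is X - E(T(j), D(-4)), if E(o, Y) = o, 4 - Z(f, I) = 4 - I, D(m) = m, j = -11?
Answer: -10233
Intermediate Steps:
Z(f, I) = I (Z(f, I) = 4 - (4 - I) = 4 + (-4 + I) = I)
X = -10243 (X = -5415 + (-1*10 - 1*4818) = -5415 + (-10 - 4818) = -5415 - 4828 = -10243)
X - E(T(j), D(-4)) = -10243 - 1*(-10) = -10243 + 10 = -10233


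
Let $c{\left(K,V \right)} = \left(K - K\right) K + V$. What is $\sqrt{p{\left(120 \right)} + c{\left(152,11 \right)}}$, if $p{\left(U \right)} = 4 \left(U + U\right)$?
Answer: $\sqrt{971} \approx 31.161$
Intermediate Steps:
$c{\left(K,V \right)} = V$ ($c{\left(K,V \right)} = 0 K + V = 0 + V = V$)
$p{\left(U \right)} = 8 U$ ($p{\left(U \right)} = 4 \cdot 2 U = 8 U$)
$\sqrt{p{\left(120 \right)} + c{\left(152,11 \right)}} = \sqrt{8 \cdot 120 + 11} = \sqrt{960 + 11} = \sqrt{971}$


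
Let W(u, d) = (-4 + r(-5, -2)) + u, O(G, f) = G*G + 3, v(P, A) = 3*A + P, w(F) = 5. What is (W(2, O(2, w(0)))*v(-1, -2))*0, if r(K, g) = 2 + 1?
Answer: 0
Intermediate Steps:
r(K, g) = 3
v(P, A) = P + 3*A
O(G, f) = 3 + G² (O(G, f) = G² + 3 = 3 + G²)
W(u, d) = -1 + u (W(u, d) = (-4 + 3) + u = -1 + u)
(W(2, O(2, w(0)))*v(-1, -2))*0 = ((-1 + 2)*(-1 + 3*(-2)))*0 = (1*(-1 - 6))*0 = (1*(-7))*0 = -7*0 = 0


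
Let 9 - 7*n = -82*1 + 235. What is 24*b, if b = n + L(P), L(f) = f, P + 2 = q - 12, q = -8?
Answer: -7152/7 ≈ -1021.7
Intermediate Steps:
P = -22 (P = -2 + (-8 - 12) = -2 - 20 = -22)
n = -144/7 (n = 9/7 - (-82*1 + 235)/7 = 9/7 - (-82 + 235)/7 = 9/7 - ⅐*153 = 9/7 - 153/7 = -144/7 ≈ -20.571)
b = -298/7 (b = -144/7 - 22 = -298/7 ≈ -42.571)
24*b = 24*(-298/7) = -7152/7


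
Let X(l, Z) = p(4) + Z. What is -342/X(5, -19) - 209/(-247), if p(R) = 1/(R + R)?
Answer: 37229/1963 ≈ 18.965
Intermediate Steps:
p(R) = 1/(2*R)
X(l, Z) = ⅛ + Z (X(l, Z) = (½)/4 + Z = (½)*(¼) + Z = ⅛ + Z)
-342/X(5, -19) - 209/(-247) = -342/(⅛ - 19) - 209/(-247) = -342/(-151/8) - 209*(-1/247) = -342*(-8/151) + 11/13 = 2736/151 + 11/13 = 37229/1963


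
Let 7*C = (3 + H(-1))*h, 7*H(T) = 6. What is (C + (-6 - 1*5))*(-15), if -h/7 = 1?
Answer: 1560/7 ≈ 222.86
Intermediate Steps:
H(T) = 6/7 (H(T) = (⅐)*6 = 6/7)
h = -7 (h = -7*1 = -7)
C = -27/7 (C = ((3 + 6/7)*(-7))/7 = ((27/7)*(-7))/7 = (⅐)*(-27) = -27/7 ≈ -3.8571)
(C + (-6 - 1*5))*(-15) = (-27/7 + (-6 - 1*5))*(-15) = (-27/7 + (-6 - 5))*(-15) = (-27/7 - 11)*(-15) = -104/7*(-15) = 1560/7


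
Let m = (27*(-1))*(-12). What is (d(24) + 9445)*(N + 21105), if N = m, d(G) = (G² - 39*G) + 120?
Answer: 197253945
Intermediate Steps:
m = 324 (m = -27*(-12) = 324)
d(G) = 120 + G² - 39*G
N = 324
(d(24) + 9445)*(N + 21105) = ((120 + 24² - 39*24) + 9445)*(324 + 21105) = ((120 + 576 - 936) + 9445)*21429 = (-240 + 9445)*21429 = 9205*21429 = 197253945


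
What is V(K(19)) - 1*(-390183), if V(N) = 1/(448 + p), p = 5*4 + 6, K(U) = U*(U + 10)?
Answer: 184946743/474 ≈ 3.9018e+5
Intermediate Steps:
K(U) = U*(10 + U)
p = 26 (p = 20 + 6 = 26)
V(N) = 1/474 (V(N) = 1/(448 + 26) = 1/474)
V(K(19)) - 1*(-390183) = 1/474 - 1*(-390183) = 1/474 + 390183 = 184946743/474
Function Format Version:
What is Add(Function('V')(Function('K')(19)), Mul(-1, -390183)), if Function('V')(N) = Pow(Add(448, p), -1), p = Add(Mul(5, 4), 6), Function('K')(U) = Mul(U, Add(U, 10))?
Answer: Rational(184946743, 474) ≈ 3.9018e+5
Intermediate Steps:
Function('K')(U) = Mul(U, Add(10, U))
p = 26 (p = Add(20, 6) = 26)
Function('V')(N) = Rational(1, 474) (Function('V')(N) = Pow(Add(448, 26), -1) = Pow(474, -1) = Rational(1, 474))
Add(Function('V')(Function('K')(19)), Mul(-1, -390183)) = Add(Rational(1, 474), Mul(-1, -390183)) = Add(Rational(1, 474), 390183) = Rational(184946743, 474)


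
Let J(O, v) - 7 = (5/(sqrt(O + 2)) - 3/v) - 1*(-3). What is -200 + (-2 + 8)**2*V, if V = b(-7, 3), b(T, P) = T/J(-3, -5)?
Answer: -376790/1717 - 15750*I/1717 ≈ -219.45 - 9.173*I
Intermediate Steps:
J(O, v) = 10 - 3/v + 5/sqrt(2 + O) (J(O, v) = 7 + ((5/(sqrt(O + 2)) - 3/v) - 1*(-3)) = 7 + ((5/(sqrt(2 + O)) - 3/v) + 3) = 7 + ((5/sqrt(2 + O) - 3/v) + 3) = 7 + ((-3/v + 5/sqrt(2 + O)) + 3) = 7 + (3 - 3/v + 5/sqrt(2 + O)) = 10 - 3/v + 5/sqrt(2 + O))
b(T, P) = 25*T*(53/5 + 5*I)/3434 (b(T, P) = T/(10 - 3/(-5) + 5/sqrt(2 - 3)) = T/(10 - 3*(-1/5) + 5/sqrt(-1)) = T/(10 + 3/5 + 5*(-I)) = T/(10 + 3/5 - 5*I) = T/(53/5 - 5*I) = T*(25*(53/5 + 5*I)/3434) = 25*T*(53/5 + 5*I)/3434)
V = -1855/3434 - 875*I/3434 (V = (5/3434)*(-7)*(53 + 25*I) = -1855/3434 - 875*I/3434 ≈ -0.54019 - 0.25481*I)
-200 + (-2 + 8)**2*V = -200 + (-2 + 8)**2*(-1855/3434 - 875*I/3434) = -200 + 6**2*(-1855/3434 - 875*I/3434) = -200 + 36*(-1855/3434 - 875*I/3434) = -200 + (-33390/1717 - 15750*I/1717) = -376790/1717 - 15750*I/1717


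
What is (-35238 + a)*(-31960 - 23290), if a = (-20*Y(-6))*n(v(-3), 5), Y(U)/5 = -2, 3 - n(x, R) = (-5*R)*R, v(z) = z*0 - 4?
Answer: 532499500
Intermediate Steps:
v(z) = -4 (v(z) = 0 - 4 = -4)
n(x, R) = 3 + 5*R² (n(x, R) = 3 - (-5*R)*R = 3 - (-5)*R² = 3 + 5*R²)
Y(U) = -10 (Y(U) = 5*(-2) = -10)
a = 25600 (a = (-20*(-10))*(3 + 5*5²) = 200*(3 + 5*25) = 200*(3 + 125) = 200*128 = 25600)
(-35238 + a)*(-31960 - 23290) = (-35238 + 25600)*(-31960 - 23290) = -9638*(-55250) = 532499500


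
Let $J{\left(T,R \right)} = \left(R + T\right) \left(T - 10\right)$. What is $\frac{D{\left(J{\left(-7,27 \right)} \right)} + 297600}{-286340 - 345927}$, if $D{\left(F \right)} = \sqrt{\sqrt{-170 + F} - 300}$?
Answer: $- \frac{297600}{632267} - \frac{\sqrt{-300 + i \sqrt{510}}}{632267} \approx -0.47069 - 2.7414 \cdot 10^{-5} i$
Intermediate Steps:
$J{\left(T,R \right)} = \left(-10 + T\right) \left(R + T\right)$ ($J{\left(T,R \right)} = \left(R + T\right) \left(-10 + T\right) = \left(-10 + T\right) \left(R + T\right)$)
$D{\left(F \right)} = \sqrt{-300 + \sqrt{-170 + F}}$
$\frac{D{\left(J{\left(-7,27 \right)} \right)} + 297600}{-286340 - 345927} = \frac{\sqrt{-300 + \sqrt{-170 + \left(\left(-7\right)^{2} - 270 - -70 + 27 \left(-7\right)\right)}} + 297600}{-286340 - 345927} = \frac{\sqrt{-300 + \sqrt{-170 + \left(49 - 270 + 70 - 189\right)}} + 297600}{-632267} = \left(\sqrt{-300 + \sqrt{-170 - 340}} + 297600\right) \left(- \frac{1}{632267}\right) = \left(\sqrt{-300 + \sqrt{-510}} + 297600\right) \left(- \frac{1}{632267}\right) = \left(\sqrt{-300 + i \sqrt{510}} + 297600\right) \left(- \frac{1}{632267}\right) = \left(297600 + \sqrt{-300 + i \sqrt{510}}\right) \left(- \frac{1}{632267}\right) = - \frac{297600}{632267} - \frac{\sqrt{-300 + i \sqrt{510}}}{632267}$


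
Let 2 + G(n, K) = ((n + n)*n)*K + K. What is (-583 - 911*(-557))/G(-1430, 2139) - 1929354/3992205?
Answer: -803625146798918/1663054572885385 ≈ -0.48322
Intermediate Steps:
G(n, K) = -2 + K + 2*K*n² (G(n, K) = -2 + (((n + n)*n)*K + K) = -2 + (((2*n)*n)*K + K) = -2 + ((2*n²)*K + K) = -2 + (2*K*n² + K) = -2 + (K + 2*K*n²) = -2 + K + 2*K*n²)
(-583 - 911*(-557))/G(-1430, 2139) - 1929354/3992205 = (-583 - 911*(-557))/(-2 + 2139 + 2*2139*(-1430)²) - 1929354/3992205 = (-583 + 507427)/(-2 + 2139 + 2*2139*2044900) - 1929354*1/3992205 = 506844/(-2 + 2139 + 8748082200) - 91874/190105 = 506844/8748084337 - 91874/190105 = -803625146798918/1663054572885385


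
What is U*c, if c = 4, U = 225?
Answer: 900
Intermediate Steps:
U*c = 225*4 = 900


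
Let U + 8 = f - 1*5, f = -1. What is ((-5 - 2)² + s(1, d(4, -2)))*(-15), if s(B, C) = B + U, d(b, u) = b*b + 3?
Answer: -540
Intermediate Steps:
d(b, u) = 3 + b² (d(b, u) = b² + 3 = 3 + b²)
U = -14 (U = -8 + (-1 - 1*5) = -8 + (-1 - 5) = -8 - 6 = -14)
s(B, C) = -14 + B (s(B, C) = B - 14 = -14 + B)
((-5 - 2)² + s(1, d(4, -2)))*(-15) = ((-5 - 2)² + (-14 + 1))*(-15) = ((-7)² - 13)*(-15) = (49 - 13)*(-15) = 36*(-15) = -540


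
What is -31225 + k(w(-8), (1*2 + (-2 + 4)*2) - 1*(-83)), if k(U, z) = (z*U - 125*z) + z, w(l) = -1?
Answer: -42350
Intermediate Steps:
k(U, z) = -124*z + U*z (k(U, z) = (U*z - 125*z) + z = (-125*z + U*z) + z = -124*z + U*z)
-31225 + k(w(-8), (1*2 + (-2 + 4)*2) - 1*(-83)) = -31225 + ((1*2 + (-2 + 4)*2) - 1*(-83))*(-124 - 1) = -31225 + ((2 + 2*2) + 83)*(-125) = -31225 + ((2 + 4) + 83)*(-125) = -31225 + (6 + 83)*(-125) = -31225 + 89*(-125) = -31225 - 11125 = -42350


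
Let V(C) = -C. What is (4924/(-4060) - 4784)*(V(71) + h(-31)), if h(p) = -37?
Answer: 524555028/1015 ≈ 5.1680e+5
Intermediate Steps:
(4924/(-4060) - 4784)*(V(71) + h(-31)) = (4924/(-4060) - 4784)*(-1*71 - 37) = (4924*(-1/4060) - 4784)*(-71 - 37) = (-1231/1015 - 4784)*(-108) = -4856991/1015*(-108) = 524555028/1015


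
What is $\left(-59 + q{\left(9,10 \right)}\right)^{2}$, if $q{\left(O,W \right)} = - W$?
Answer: $4761$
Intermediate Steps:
$\left(-59 + q{\left(9,10 \right)}\right)^{2} = \left(-59 - 10\right)^{2} = \left(-69\right)^{2} = 4761$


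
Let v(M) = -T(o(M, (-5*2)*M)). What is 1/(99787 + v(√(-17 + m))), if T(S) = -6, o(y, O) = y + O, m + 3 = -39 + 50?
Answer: 1/99793 ≈ 1.0021e-5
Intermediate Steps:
m = 8 (m = -3 + (-39 + 50) = -3 + 11 = 8)
o(y, O) = O + y
v(M) = 6 (v(M) = -1*(-6) = 6)
1/(99787 + v(√(-17 + m))) = 1/(99787 + 6) = 1/99793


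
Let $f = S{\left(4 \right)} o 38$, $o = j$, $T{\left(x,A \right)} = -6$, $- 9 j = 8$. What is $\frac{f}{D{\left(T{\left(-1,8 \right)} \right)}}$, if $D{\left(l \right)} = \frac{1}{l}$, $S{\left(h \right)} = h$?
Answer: $\frac{2432}{3} \approx 810.67$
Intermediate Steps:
$j = - \frac{8}{9}$ ($j = \left(- \frac{1}{9}\right) 8 = - \frac{8}{9} \approx -0.88889$)
$o = - \frac{8}{9} \approx -0.88889$
$f = - \frac{1216}{9}$ ($f = 4 \left(- \frac{8}{9}\right) 38 = \left(- \frac{32}{9}\right) 38 = - \frac{1216}{9} \approx -135.11$)
$\frac{f}{D{\left(T{\left(-1,8 \right)} \right)}} = - \frac{1216}{9 \frac{1}{-6}} = - \frac{1216}{9 \left(- \frac{1}{6}\right)} = \left(- \frac{1216}{9}\right) \left(-6\right) = \frac{2432}{3}$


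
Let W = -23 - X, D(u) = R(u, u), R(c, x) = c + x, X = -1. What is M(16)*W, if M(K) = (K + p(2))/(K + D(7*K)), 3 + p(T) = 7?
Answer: -11/6 ≈ -1.8333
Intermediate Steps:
p(T) = 4 (p(T) = -3 + 7 = 4)
D(u) = 2*u (D(u) = u + u = 2*u)
W = -22 (W = -23 - 1*(-1) = -23 + 1 = -22)
M(K) = (4 + K)/(15*K) (M(K) = (K + 4)/(K + 2*(7*K)) = (4 + K)/(K + 14*K) = (4 + K)/((15*K)) = (4 + K)*(1/(15*K)) = (4 + K)/(15*K))
M(16)*W = ((1/15)*(4 + 16)/16)*(-22) = ((1/15)*(1/16)*20)*(-22) = (1/12)*(-22) = -11/6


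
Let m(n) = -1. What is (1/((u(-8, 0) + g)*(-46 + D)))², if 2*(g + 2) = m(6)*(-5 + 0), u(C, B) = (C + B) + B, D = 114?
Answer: 1/260100 ≈ 3.8447e-6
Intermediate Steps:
u(C, B) = C + 2*B (u(C, B) = (B + C) + B = C + 2*B)
g = ½ (g = -2 + (-(-5 + 0))/2 = -2 + (-1*(-5))/2 = -2 + (½)*5 = -2 + 5/2 = ½ ≈ 0.50000)
(1/((u(-8, 0) + g)*(-46 + D)))² = (1/(((-8 + 2*0) + ½)*(-46 + 114)))² = (1/(((-8 + 0) + ½)*68))² = (1/((-8 + ½)*68))² = (1/(-15/2*68))² = (1/(-510))² = (-1/510)² = 1/260100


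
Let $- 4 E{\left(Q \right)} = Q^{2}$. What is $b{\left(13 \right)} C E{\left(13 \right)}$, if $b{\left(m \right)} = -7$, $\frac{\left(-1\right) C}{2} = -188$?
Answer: $111202$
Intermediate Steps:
$C = 376$ ($C = \left(-2\right) \left(-188\right) = 376$)
$E{\left(Q \right)} = - \frac{Q^{2}}{4}$
$b{\left(13 \right)} C E{\left(13 \right)} = \left(-7\right) 376 \left(- \frac{13^{2}}{4}\right) = - 2632 \left(\left(- \frac{1}{4}\right) 169\right) = \left(-2632\right) \left(- \frac{169}{4}\right) = 111202$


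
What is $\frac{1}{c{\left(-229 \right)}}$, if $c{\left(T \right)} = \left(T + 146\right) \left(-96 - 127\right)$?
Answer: $\frac{1}{18509} \approx 5.4028 \cdot 10^{-5}$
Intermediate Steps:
$c{\left(T \right)} = -32558 - 223 T$ ($c{\left(T \right)} = \left(146 + T\right) \left(-223\right) = -32558 - 223 T$)
$\frac{1}{c{\left(-229 \right)}} = \frac{1}{-32558 - -51067} = \frac{1}{-32558 + 51067} = \frac{1}{18509}$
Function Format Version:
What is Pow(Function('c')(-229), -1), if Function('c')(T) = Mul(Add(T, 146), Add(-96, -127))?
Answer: Rational(1, 18509) ≈ 5.4028e-5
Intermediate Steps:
Function('c')(T) = Add(-32558, Mul(-223, T)) (Function('c')(T) = Mul(Add(146, T), -223) = Add(-32558, Mul(-223, T)))
Pow(Function('c')(-229), -1) = Pow(Add(-32558, Mul(-223, -229)), -1) = Pow(Add(-32558, 51067), -1) = Pow(18509, -1) = Rational(1, 18509)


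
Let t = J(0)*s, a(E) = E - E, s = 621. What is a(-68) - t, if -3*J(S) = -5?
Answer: -1035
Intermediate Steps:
J(S) = 5/3 (J(S) = -1/3*(-5) = 5/3)
a(E) = 0
t = 1035 (t = (5/3)*621 = 1035)
a(-68) - t = 0 - 1*1035 = 0 - 1035 = -1035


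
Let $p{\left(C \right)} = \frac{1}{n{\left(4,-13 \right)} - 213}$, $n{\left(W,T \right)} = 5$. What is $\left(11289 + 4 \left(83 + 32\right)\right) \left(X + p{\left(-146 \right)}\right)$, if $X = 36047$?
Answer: $\frac{88091358475}{208} \approx 4.2352 \cdot 10^{8}$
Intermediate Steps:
$p{\left(C \right)} = - \frac{1}{208}$ ($p{\left(C \right)} = \frac{1}{5 - 213} = \frac{1}{-208} = - \frac{1}{208}$)
$\left(11289 + 4 \left(83 + 32\right)\right) \left(X + p{\left(-146 \right)}\right) = \left(11289 + 4 \left(83 + 32\right)\right) \left(36047 - \frac{1}{208}\right) = \left(11289 + 4 \cdot 115\right) \frac{7497775}{208} = \left(11289 + 460\right) \frac{7497775}{208} = 11749 \cdot \frac{7497775}{208} = \frac{88091358475}{208}$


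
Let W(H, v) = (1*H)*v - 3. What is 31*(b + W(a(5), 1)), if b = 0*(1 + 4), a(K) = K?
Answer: 62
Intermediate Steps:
W(H, v) = -3 + H*v (W(H, v) = H*v - 3 = -3 + H*v)
b = 0 (b = 0*5 = 0)
31*(b + W(a(5), 1)) = 31*(0 + (-3 + 5*1)) = 31*(0 + (-3 + 5)) = 31*(0 + 2) = 31*2 = 62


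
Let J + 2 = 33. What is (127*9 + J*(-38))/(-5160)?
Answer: 7/1032 ≈ 0.0067829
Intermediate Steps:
J = 31 (J = -2 + 33 = 31)
(127*9 + J*(-38))/(-5160) = (127*9 + 31*(-38))/(-5160) = (1143 - 1178)*(-1/5160) = -35*(-1/5160) = 7/1032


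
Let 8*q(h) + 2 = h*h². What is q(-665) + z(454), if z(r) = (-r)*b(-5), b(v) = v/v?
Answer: -294083259/8 ≈ -3.6760e+7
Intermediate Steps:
b(v) = 1
q(h) = -¼ + h³/8 (q(h) = -¼ + (h*h²)/8 = -¼ + h³/8)
z(r) = -r (z(r) = -r*1 = -r)
q(-665) + z(454) = (-¼ + (⅛)*(-665)³) - 1*454 = (-¼ + (⅛)*(-294079625)) - 454 = (-¼ - 294079625/8) - 454 = -294079627/8 - 454 = -294083259/8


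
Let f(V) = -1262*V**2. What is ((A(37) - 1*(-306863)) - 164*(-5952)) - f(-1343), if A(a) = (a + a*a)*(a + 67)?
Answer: 2277634253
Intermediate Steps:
A(a) = (67 + a)*(a + a**2) (A(a) = (a + a**2)*(67 + a) = (67 + a)*(a + a**2))
((A(37) - 1*(-306863)) - 164*(-5952)) - f(-1343) = ((37*(67 + 37**2 + 68*37) - 1*(-306863)) - 164*(-5952)) - (-1262)*(-1343)**2 = ((37*(67 + 1369 + 2516) + 306863) + 976128) - (-1262)*1803649 = ((37*3952 + 306863) + 976128) - 1*(-2276205038) = ((146224 + 306863) + 976128) + 2276205038 = (453087 + 976128) + 2276205038 = 1429215 + 2276205038 = 2277634253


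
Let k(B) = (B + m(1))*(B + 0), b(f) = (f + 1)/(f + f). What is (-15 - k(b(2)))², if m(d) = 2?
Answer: 74529/256 ≈ 291.13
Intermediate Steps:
b(f) = (1 + f)/(2*f) (b(f) = (1 + f)/((2*f)) = (1 + f)*(1/(2*f)) = (1 + f)/(2*f))
k(B) = B*(2 + B) (k(B) = (B + 2)*(B + 0) = (2 + B)*B = B*(2 + B))
(-15 - k(b(2)))² = (-15 - (½)*(1 + 2)/2*(2 + (½)*(1 + 2)/2))² = (-15 - (½)*(½)*3*(2 + (½)*(½)*3))² = (-15 - 3*(2 + ¾)/4)² = (-15 - 3*11/(4*4))² = (-15 - 1*33/16)² = (-15 - 33/16)² = (-273/16)² = 74529/256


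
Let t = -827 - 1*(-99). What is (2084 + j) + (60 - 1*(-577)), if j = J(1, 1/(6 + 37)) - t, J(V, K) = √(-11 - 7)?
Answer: 3449 + 3*I*√2 ≈ 3449.0 + 4.2426*I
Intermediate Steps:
t = -728 (t = -827 + 99 = -728)
J(V, K) = 3*I*√2 (J(V, K) = √(-18) = 3*I*√2)
j = 728 + 3*I*√2 (j = 3*I*√2 - 1*(-728) = 3*I*√2 + 728 = 728 + 3*I*√2 ≈ 728.0 + 4.2426*I)
(2084 + j) + (60 - 1*(-577)) = (2084 + (728 + 3*I*√2)) + (60 - 1*(-577)) = (2812 + 3*I*√2) + (60 + 577) = (2812 + 3*I*√2) + 637 = 3449 + 3*I*√2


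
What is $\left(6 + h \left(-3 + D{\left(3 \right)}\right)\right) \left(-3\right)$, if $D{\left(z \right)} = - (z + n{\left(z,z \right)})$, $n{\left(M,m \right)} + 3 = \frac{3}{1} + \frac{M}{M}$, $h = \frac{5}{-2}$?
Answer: $- \frac{141}{2} \approx -70.5$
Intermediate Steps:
$h = - \frac{5}{2}$ ($h = 5 \left(- \frac{1}{2}\right) = - \frac{5}{2} \approx -2.5$)
$n{\left(M,m \right)} = 1$ ($n{\left(M,m \right)} = -3 + \left(\frac{3}{1} + \frac{M}{M}\right) = -3 + \left(3 \cdot 1 + 1\right) = -3 + \left(3 + 1\right) = -3 + 4 = 1$)
$D{\left(z \right)} = -1 - z$ ($D{\left(z \right)} = - (z + 1) = - (1 + z) = -1 - z$)
$\left(6 + h \left(-3 + D{\left(3 \right)}\right)\right) \left(-3\right) = \left(6 - \frac{5 \left(-3 - 4\right)}{2}\right) \left(-3\right) = \left(6 - - \frac{35}{2}\right) \left(-3\right) = \left(6 + \frac{35}{2}\right) \left(-3\right) = \frac{47}{2} \left(-3\right) = - \frac{141}{2}$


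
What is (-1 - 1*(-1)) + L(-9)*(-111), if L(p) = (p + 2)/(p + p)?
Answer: -259/6 ≈ -43.167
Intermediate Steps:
L(p) = (2 + p)/(2*p) (L(p) = (2 + p)/((2*p)) = (2 + p)*(1/(2*p)) = (2 + p)/(2*p))
(-1 - 1*(-1)) + L(-9)*(-111) = (-1 - 1*(-1)) + ((1/2)*(2 - 9)/(-9))*(-111) = (-1 + 1) + ((1/2)*(-1/9)*(-7))*(-111) = 0 + (7/18)*(-111) = 0 - 259/6 = -259/6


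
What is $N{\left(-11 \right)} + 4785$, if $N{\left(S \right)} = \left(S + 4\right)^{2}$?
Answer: $4834$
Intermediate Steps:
$N{\left(S \right)} = \left(4 + S\right)^{2}$
$N{\left(-11 \right)} + 4785 = \left(4 - 11\right)^{2} + 4785 = \left(-7\right)^{2} + 4785 = 49 + 4785 = 4834$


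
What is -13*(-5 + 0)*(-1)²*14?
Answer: 910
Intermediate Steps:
-13*(-5 + 0)*(-1)²*14 = -(-65)*14 = -13*(-5)*14 = 65*14 = 910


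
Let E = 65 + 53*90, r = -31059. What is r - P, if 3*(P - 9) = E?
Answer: -98039/3 ≈ -32680.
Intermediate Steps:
E = 4835 (E = 65 + 4770 = 4835)
P = 4862/3 (P = 9 + (1/3)*4835 = 9 + 4835/3 = 4862/3 ≈ 1620.7)
r - P = -31059 - 1*4862/3 = -31059 - 4862/3 = -98039/3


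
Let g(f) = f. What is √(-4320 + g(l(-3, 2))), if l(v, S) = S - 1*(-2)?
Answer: 2*I*√1079 ≈ 65.696*I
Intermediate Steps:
l(v, S) = 2 + S (l(v, S) = S + 2 = 2 + S)
√(-4320 + g(l(-3, 2))) = √(-4320 + (2 + 2)) = √(-4320 + 4) = √(-4316) = 2*I*√1079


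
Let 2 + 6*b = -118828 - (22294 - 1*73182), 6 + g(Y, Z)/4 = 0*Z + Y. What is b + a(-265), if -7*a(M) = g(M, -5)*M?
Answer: -1099577/21 ≈ -52361.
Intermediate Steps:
g(Y, Z) = -24 + 4*Y (g(Y, Z) = -24 + 4*(0*Z + Y) = -24 + 4*(0 + Y) = -24 + 4*Y)
b = -33971/3 (b = -⅓ + (-118828 - (22294 - 1*73182))/6 = -⅓ + (-118828 - (22294 - 73182))/6 = -⅓ + (-118828 - 1*(-50888))/6 = -⅓ + (-118828 + 50888)/6 = -⅓ + (⅙)*(-67940) = -⅓ - 33970/3 = -33971/3 ≈ -11324.)
a(M) = -M*(-24 + 4*M)/7 (a(M) = -(-24 + 4*M)*M/7 = -M*(-24 + 4*M)/7)
b + a(-265) = -33971/3 + (4/7)*(-265)*(6 - 1*(-265)) = -33971/3 + (4/7)*(-265)*(6 + 265) = -33971/3 + (4/7)*(-265)*271 = -33971/3 - 287260/7 = -1099577/21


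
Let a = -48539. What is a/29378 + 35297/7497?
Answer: 673058383/220246866 ≈ 3.0559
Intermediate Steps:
a/29378 + 35297/7497 = -48539/29378 + 35297/7497 = 673058383/220246866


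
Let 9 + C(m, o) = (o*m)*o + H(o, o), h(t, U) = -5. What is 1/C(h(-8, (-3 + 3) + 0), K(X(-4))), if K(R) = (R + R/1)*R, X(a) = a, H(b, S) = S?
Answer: -1/5097 ≈ -0.00019619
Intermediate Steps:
K(R) = 2*R² (K(R) = (R + R*1)*R = (R + R)*R = (2*R)*R = 2*R²)
C(m, o) = -9 + o + m*o² (C(m, o) = -9 + ((o*m)*o + o) = -9 + ((m*o)*o + o) = -9 + (m*o² + o) = -9 + (o + m*o²) = -9 + o + m*o²)
1/C(h(-8, (-3 + 3) + 0), K(X(-4))) = 1/(-9 + 2*(-4)² - 5*(2*(-4)²)²) = 1/(-9 + 2*16 - 5*(2*16)²) = 1/(-9 + 32 - 5*32²) = 1/(-9 + 32 - 5*1024) = 1/(-9 + 32 - 5120) = 1/(-5097) = -1/5097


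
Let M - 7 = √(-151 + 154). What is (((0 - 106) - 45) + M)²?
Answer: (-144 + √3)² ≈ 20240.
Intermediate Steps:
M = 7 + √3 (M = 7 + √(-151 + 154) = 7 + √3 ≈ 8.7321)
(((0 - 106) - 45) + M)² = (((0 - 106) - 45) + (7 + √3))² = ((-106 - 45) + (7 + √3))² = (-151 + (7 + √3))² = (-144 + √3)²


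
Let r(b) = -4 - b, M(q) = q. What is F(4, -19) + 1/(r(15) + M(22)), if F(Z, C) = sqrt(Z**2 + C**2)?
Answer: 1/3 + sqrt(377) ≈ 19.750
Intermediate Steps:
F(Z, C) = sqrt(C**2 + Z**2)
F(4, -19) + 1/(r(15) + M(22)) = sqrt((-19)**2 + 4**2) + 1/((-4 - 1*15) + 22) = sqrt(361 + 16) + 1/((-4 - 15) + 22) = sqrt(377) + 1/(-19 + 22) = sqrt(377) + 1/3 = 1/3 + sqrt(377)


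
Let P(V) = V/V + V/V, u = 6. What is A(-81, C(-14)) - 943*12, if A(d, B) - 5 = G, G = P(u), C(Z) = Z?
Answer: -11309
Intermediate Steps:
P(V) = 2 (P(V) = 1 + 1 = 2)
G = 2
A(d, B) = 7 (A(d, B) = 5 + 2 = 7)
A(-81, C(-14)) - 943*12 = 7 - 943*12 = 7 - 11316 = -11309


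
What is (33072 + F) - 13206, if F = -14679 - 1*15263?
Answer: -10076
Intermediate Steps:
F = -29942 (F = -14679 - 15263 = -29942)
(33072 + F) - 13206 = (33072 - 29942) - 13206 = 3130 - 13206 = -10076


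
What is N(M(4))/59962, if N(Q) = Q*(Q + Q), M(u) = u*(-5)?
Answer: 400/29981 ≈ 0.013342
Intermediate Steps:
M(u) = -5*u
N(Q) = 2*Q**2 (N(Q) = Q*(2*Q) = 2*Q**2)
N(M(4))/59962 = (2*(-5*4)**2)/59962 = (2*(-20)**2)*(1/59962) = (2*400)*(1/59962) = 800*(1/59962) = 400/29981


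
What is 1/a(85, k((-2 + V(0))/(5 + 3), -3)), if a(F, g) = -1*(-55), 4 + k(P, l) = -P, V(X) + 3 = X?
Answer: 1/55 ≈ 0.018182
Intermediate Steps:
V(X) = -3 + X
k(P, l) = -4 - P
a(F, g) = 55
1/a(85, k((-2 + V(0))/(5 + 3), -3)) = 1/55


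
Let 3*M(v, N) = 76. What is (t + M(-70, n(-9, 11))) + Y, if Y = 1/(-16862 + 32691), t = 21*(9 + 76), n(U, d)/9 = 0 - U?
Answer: 85967302/47487 ≈ 1810.3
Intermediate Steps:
n(U, d) = -9*U (n(U, d) = 9*(0 - U) = 9*(-U) = -9*U)
M(v, N) = 76/3 (M(v, N) = (⅓)*76 = 76/3)
t = 1785 (t = 21*85 = 1785)
Y = 1/15829 ≈ 6.3175e-5
(t + M(-70, n(-9, 11))) + Y = (1785 + 76/3) + 1/15829 = 5431/3 + 1/15829 = 85967302/47487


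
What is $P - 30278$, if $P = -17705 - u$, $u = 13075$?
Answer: $-61058$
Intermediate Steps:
$P = -30780$ ($P = -17705 - 13075 = -30780$)
$P - 30278 = -30780 - 30278 = -61058$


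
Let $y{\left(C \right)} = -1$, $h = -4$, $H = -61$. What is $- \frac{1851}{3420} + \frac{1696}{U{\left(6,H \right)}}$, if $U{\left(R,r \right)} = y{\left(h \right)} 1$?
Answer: $- \frac{1934057}{1140} \approx -1696.5$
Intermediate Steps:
$U{\left(R,r \right)} = -1$ ($U{\left(R,r \right)} = \left(-1\right) 1 = -1$)
$- \frac{1851}{3420} + \frac{1696}{U{\left(6,H \right)}} = - \frac{1851}{3420} + \frac{1696}{-1} = \left(-1851\right) \frac{1}{3420} + 1696 \left(-1\right) = - \frac{617}{1140} - 1696 = - \frac{1934057}{1140}$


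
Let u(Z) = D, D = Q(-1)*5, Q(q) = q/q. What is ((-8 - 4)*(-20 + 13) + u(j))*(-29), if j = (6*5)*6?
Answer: -2581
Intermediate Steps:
Q(q) = 1
D = 5 (D = 1*5 = 5)
j = 180 (j = 30*6 = 180)
u(Z) = 5
((-8 - 4)*(-20 + 13) + u(j))*(-29) = ((-8 - 4)*(-20 + 13) + 5)*(-29) = (-12*(-7) + 5)*(-29) = (84 + 5)*(-29) = 89*(-29) = -2581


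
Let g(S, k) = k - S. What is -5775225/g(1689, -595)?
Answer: 5775225/2284 ≈ 2528.6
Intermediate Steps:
-5775225/g(1689, -595) = -5775225/(-595 - 1*1689) = -5775225/(-595 - 1689) = -5775225/(-2284) = -5775225*(-1/2284) = 5775225/2284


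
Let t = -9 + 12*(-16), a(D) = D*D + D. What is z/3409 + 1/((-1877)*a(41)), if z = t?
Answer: -92810629/1574078478 ≈ -0.058962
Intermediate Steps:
a(D) = D + D² (a(D) = D² + D = D + D²)
t = -201 (t = -9 - 192 = -201)
z = -201
z/3409 + 1/((-1877)*a(41)) = -201/3409 + 1/((-1877)*((41*(1 + 41)))) = -201*1/3409 - 1/(1877*(41*42)) = -201/3409 - 1/1877/1722 = -201/3409 - 1/1877*1/1722 = -201/3409 - 1/3232194 = -92810629/1574078478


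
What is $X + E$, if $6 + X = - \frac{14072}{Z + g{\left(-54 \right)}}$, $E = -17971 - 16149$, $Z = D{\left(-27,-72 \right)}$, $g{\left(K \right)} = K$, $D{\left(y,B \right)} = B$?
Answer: $- \frac{2142902}{63} \approx -34014.0$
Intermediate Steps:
$Z = -72$
$E = -34120$
$X = \frac{6658}{63}$ ($X = -6 - \frac{14072}{-72 - 54} = -6 - \frac{14072}{-126} = -6 - - \frac{7036}{63} = -6 + \frac{7036}{63} = \frac{6658}{63} \approx 105.68$)
$X + E = \frac{6658}{63} - 34120 = - \frac{2142902}{63}$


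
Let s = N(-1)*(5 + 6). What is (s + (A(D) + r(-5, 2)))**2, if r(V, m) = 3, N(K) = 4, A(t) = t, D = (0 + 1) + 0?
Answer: 2304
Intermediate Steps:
D = 1 (D = 1 + 0 = 1)
s = 44 (s = 4*(5 + 6) = 4*11 = 44)
(s + (A(D) + r(-5, 2)))**2 = (44 + (1 + 3))**2 = (44 + 4)**2 = 48**2 = 2304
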